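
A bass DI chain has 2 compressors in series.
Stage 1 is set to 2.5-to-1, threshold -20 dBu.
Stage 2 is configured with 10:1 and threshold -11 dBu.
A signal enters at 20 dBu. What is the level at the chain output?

-10.3 dBu

Stage 1: 40 dB above -20 dBu, reduced 2.5:1 to 16 dB above → -4 dBu.
Stage 2: 7 dB above -11 dBu, reduced 10:1 to 0.7 dB above → -10.3 dBu.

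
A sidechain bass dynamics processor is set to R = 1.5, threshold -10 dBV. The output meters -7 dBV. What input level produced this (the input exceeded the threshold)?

Post-compression overshoot = -7 − (-10) = 3 dB.
Undo the ratio: input overshoot = 3 × 1.5 = 4.5 dB, giving input = -5.5 dBV.

-5.5 dBV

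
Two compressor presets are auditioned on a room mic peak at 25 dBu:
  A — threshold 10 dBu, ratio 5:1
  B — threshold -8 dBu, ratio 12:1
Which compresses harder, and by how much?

A: 15 dB over, compressed to 3 dB over, so 12 dB of GR.
B: 33 dB over, compressed to 2.75 dB over, so 30.25 dB of GR.
B reduces 18.25 dB more.

B, by 18.25 dB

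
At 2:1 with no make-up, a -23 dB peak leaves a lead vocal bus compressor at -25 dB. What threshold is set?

Let T be the threshold. Output overshoot = (input overshoot)/R, so -25 − T = (-23 − T)/2.
2·(-25 − T) = -23 − T → 1·T = -50 − (-23) = -27.
T = -27/1 = -27 dB.

-27 dB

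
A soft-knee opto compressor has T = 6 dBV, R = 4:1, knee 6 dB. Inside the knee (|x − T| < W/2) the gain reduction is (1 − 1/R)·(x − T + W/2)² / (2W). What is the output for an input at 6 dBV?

x − T + W/2 = 6 − 6 + 3 = 3.
GR = (1 − 1/4) × 3² / 12 = 0.75 × 9 / 12 = 0.5625 dB.
Output = 6 − 0.5625 = 5.4375 dBV.

5.4375 dBV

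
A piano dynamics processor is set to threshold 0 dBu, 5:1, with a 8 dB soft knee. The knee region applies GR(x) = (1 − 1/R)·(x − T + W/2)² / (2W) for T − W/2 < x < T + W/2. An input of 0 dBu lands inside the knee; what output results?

-0.8 dBu

x − T + W/2 = 0 − 0 + 4 = 4.
GR = (1 − 1/5) × 4² / 16 = 0.8 × 16 / 16 = 0.8 dB.
Output = 0 − 0.8 = -0.8 dBu.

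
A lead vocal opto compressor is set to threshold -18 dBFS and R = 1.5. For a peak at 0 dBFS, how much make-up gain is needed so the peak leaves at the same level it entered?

Overshoot 18 dB → 18/1.5 = 12 dB after compression, so the compressed level is -18 + 12 = -6 dBFS.
Make-up = target − compressed = 0 − (-6) = 6 dB.

6 dB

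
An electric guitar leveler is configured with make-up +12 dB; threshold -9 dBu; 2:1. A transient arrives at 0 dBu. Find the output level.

7.5 dBu

Overshoot: 0 − (-9) = 9 dB.
2:1 compression reduces that to 9/2 = 4.5 dB over.
Output = -9 + 4.5 = -4.5 dBu; make-up adds 12 dB, giving 7.5 dBu.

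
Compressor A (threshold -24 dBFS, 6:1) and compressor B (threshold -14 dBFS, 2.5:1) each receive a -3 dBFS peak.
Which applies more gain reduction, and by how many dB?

A, by 10.9 dB

A: overshoot 21 dB → output overshoot 3.5 dB → GR 17.5 dB.
B: overshoot 11 dB → output overshoot 4.4 dB → GR 6.6 dB.
A applies 10.9 dB more gain reduction.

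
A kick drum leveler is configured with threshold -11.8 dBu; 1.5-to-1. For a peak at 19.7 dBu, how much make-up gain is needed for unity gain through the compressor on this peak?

10.5 dB

Without make-up, output = threshold + overshoot/1.5 = -11.8 + 21 = 9.2 dBu.
Gap to target: 10.5 dB.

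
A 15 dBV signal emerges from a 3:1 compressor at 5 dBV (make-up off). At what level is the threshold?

0 dBV

Let T be the threshold. Output overshoot = (input overshoot)/R, so 5 − T = (15 − T)/3.
3·(5 − T) = 15 − T → 2·T = 15 − 15 = 0.
T = 0/2 = 0 dBV.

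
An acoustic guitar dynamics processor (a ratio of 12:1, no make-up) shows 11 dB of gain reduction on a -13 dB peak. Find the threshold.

Let T be the threshold. Output overshoot = (input overshoot)/R, so -24 − T = (-13 − T)/12.
12·(-24 − T) = -13 − T → 11·T = -288 − (-13) = -275.
T = -275/11 = -25 dB.

-25 dB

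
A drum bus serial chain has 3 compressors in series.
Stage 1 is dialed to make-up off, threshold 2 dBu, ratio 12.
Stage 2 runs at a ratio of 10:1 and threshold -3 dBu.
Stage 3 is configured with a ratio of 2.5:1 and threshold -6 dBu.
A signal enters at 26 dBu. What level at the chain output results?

-4.52 dBu

Stage 1: overshoot 24 dB → 24/12 = 2 dB → 4 dBu.
Stage 2: 4 dBu is 7 dB over -3 dBu; at 10:1 that becomes 0.7 dB over, giving -2.3 dBu.
Stage 3: -2.3 dBu is 3.7 dB over -6 dBu; at 2.5:1 that becomes 1.48 dB over, giving -4.52 dBu.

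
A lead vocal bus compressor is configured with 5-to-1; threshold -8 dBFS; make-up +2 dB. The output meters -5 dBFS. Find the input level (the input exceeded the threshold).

-3 dBFS

Remove make-up: -5 − 2 = -7 dBFS.
The compressed level sits -7 − (-8) = 1 dB over threshold.
Input overshoot = R × output overshoot = 5 dB → input = -8 + 5 = -3 dBFS.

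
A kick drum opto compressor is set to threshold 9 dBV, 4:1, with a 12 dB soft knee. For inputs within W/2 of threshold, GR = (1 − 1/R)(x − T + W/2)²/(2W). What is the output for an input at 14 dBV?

10.21875 dBV

x − T + W/2 = 14 − 9 + 6 = 11.
GR = (1 − 1/4) × 11² / 24 = 0.75 × 121 / 24 = 3.78125 dB.
Output = 14 − 3.78125 = 10.21875 dBV.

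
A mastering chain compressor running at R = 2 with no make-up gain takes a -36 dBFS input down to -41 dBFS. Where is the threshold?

-46 dBFS

Input is 10 dB above T (since output overshoot × R = input overshoot: (-41 − T)·2 = -36 − T gives T = -46 dBFS).
Check: -46 + (-36 − (-46))/2 = -46 + 5 = -41 dBFS. ✓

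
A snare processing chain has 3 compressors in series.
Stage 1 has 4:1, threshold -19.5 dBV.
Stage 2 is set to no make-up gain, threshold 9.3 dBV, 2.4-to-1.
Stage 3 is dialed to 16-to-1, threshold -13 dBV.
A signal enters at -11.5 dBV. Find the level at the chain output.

-17.5 dBV

Stage 1: overshoot 8 dB → 8/4 = 2 dB → -17.5 dBV.
Stage 2: below threshold (-17.5 ≤ 9.3); passes unchanged; output -17.5 dBV.
Stage 3: -17.5 dBV ≤ -13 dBV, so stage 3 doesn't engage; output -17.5 dBV.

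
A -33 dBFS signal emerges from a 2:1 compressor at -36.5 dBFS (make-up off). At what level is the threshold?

Input is 7 dB above T (since output overshoot × R = input overshoot: (-36.5 − T)·2 = -33 − T gives T = -40 dBFS).
Check: -40 + (-33 − (-40))/2 = -40 + 3.5 = -36.5 dBFS. ✓

-40 dBFS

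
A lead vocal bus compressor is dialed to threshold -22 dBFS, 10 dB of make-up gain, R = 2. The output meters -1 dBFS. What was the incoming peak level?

Remove make-up: -1 − 10 = -11 dBFS.
The compressed level sits -11 − (-22) = 11 dB over threshold.
Input overshoot = R × output overshoot = 22 dB → input = -22 + 22 = 0 dBFS.

0 dBFS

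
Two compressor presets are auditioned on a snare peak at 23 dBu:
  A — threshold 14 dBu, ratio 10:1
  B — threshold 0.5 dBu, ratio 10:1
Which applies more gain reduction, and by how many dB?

B, by 12.15 dB

A: GR = 9 − 9/10 = 8.1 dB.
B: GR = 22.5 − 22.5/10 = 20.25 dB.
Difference: 12.15 dB in favour of B.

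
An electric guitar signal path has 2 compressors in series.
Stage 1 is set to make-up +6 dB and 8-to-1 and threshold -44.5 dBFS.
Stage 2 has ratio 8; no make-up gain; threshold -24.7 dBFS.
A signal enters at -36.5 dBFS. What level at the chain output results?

-37.5 dBFS

Stage 1: 8 dB above -44.5 dBFS, reduced 8:1 to 1 dB above → -43.5 dBFS; +6 dB make-up → -37.5 dBFS.
Stage 2: below threshold (-37.5 ≤ -24.7); passes unchanged; output -37.5 dBFS.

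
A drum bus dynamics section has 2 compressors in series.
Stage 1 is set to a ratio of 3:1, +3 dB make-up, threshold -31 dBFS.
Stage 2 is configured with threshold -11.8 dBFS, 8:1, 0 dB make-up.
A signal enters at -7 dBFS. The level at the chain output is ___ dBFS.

-20 dBFS

Stage 1: overshoot 24 dB → 24/3 = 8 dB → -23 dBFS; +3 dB make-up → -20 dBFS.
Stage 2: below threshold (-20 ≤ -11.8); passes unchanged; output -20 dBFS.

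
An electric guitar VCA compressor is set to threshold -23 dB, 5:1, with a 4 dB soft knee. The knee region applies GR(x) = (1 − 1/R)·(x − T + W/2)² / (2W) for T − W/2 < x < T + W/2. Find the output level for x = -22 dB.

x − T + W/2 = -22 − (-23) + 2 = 3.
GR = (1 − 1/5) × 3² / 8 = 0.8 × 9 / 8 = 0.9 dB.
Output = -22 − 0.9 = -22.9 dB.

-22.9 dB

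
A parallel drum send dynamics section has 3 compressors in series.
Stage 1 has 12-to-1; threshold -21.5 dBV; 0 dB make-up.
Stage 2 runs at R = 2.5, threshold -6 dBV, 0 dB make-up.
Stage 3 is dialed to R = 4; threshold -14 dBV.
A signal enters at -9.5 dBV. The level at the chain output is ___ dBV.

Stage 1: 12 dB above -21.5 dBV, reduced 12:1 to 1 dB above → -20.5 dBV.
Stage 2: -20.5 dBV ≤ -6 dBV, so stage 2 doesn't engage; output -20.5 dBV.
Stage 3: -20.5 dBV ≤ -14 dBV, so stage 3 doesn't engage; output -20.5 dBV.

-20.5 dBV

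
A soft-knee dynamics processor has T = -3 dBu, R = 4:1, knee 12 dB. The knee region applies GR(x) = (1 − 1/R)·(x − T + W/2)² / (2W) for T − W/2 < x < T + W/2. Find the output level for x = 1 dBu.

-2.125 dBu

x − T + W/2 = 1 − (-3) + 6 = 10.
GR = (1 − 1/4) × 10² / 24 = 0.75 × 100 / 24 = 3.125 dB.
Output = 1 − 3.125 = -2.125 dBu.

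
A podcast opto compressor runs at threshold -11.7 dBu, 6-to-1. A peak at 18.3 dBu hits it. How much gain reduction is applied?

25 dB

Overshoot = 18.3 − (-11.7) = 30 dB.
After 6:1 compression the overshoot becomes 30/6 = 5 dB.
GR = overshoot in − overshoot out = 30 − 5 = 25 dB.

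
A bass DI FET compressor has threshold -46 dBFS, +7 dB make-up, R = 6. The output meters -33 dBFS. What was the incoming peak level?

-10 dBFS

Before make-up, the level was -33 − 7 = -40 dBFS.
Post-compression overshoot = -40 − (-46) = 6 dB.
Input overshoot = R × output overshoot = 36 dB → input = -46 + 36 = -10 dBFS.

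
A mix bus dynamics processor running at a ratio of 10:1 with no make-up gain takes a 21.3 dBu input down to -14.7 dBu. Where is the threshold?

-18.7 dBu

Let T be the threshold. Output overshoot = (input overshoot)/R, so -14.7 − T = (21.3 − T)/10.
10·(-14.7 − T) = 21.3 − T → 9·T = -147 − 21.3 = -168.3.
T = -168.3/9 = -18.7 dBu.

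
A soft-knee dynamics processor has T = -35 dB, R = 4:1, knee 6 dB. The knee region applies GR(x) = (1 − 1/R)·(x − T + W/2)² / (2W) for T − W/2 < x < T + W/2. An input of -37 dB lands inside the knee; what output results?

x − T + W/2 = -37 − (-35) + 3 = 1.
GR = (1 − 1/4) × 1² / 12 = 0.75 × 1 / 12 = 0.0625 dB.
Output = -37 − 0.0625 = -37.0625 dB.

-37.0625 dB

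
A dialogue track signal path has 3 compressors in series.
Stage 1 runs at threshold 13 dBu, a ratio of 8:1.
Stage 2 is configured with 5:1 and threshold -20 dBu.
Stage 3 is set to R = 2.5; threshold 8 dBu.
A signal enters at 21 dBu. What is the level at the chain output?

Stage 1: overshoot 8 dB → 8/8 = 1 dB → 14 dBu.
Stage 2: 14 dBu is 34 dB over -20 dBu; at 5:1 that becomes 6.8 dB over, giving -13.2 dBu.
Stage 3: below threshold (-13.2 ≤ 8); passes unchanged; output -13.2 dBu.

-13.2 dBu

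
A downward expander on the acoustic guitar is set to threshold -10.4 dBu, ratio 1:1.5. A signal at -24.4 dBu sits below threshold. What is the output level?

-31.4 dBu

Undershoot = (-10.4) − (-24.4) = 14 dB.
At 1:1.5, that expands to 21 dB under threshold.
Output = -10.4 − 21 = -31.4 dBu.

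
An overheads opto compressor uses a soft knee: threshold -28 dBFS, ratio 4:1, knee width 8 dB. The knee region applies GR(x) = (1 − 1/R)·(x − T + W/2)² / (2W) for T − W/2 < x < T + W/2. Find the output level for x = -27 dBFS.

-28.171875 dBFS

x − T + W/2 = -27 − (-28) + 4 = 5.
GR = (1 − 1/4) × 5² / 16 = 0.75 × 25 / 16 = 1.171875 dB.
Output = -27 − 1.171875 = -28.171875 dBFS.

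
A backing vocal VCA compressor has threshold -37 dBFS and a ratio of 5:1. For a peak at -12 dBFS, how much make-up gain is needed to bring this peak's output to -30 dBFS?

2 dB

The peak compresses to -37 + 25/5 = -32 dBFS.
To reach -30 dBFS requires -30 − (-32) = 2 dB of make-up.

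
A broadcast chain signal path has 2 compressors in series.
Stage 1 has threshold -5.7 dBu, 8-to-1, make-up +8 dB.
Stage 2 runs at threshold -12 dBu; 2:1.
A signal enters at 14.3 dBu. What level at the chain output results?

Stage 1: overshoot 20 dB → 20/8 = 2.5 dB → -3.2 dBu; +8 dB make-up → 4.8 dBu.
Stage 2: 16.8 dB above -12 dBu, reduced 2:1 to 8.4 dB above → -3.6 dBu.

-3.6 dBu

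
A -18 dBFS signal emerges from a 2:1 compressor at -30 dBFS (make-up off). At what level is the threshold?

Input is 24 dB above T (since output overshoot × R = input overshoot: (-30 − T)·2 = -18 − T gives T = -42 dBFS).
Check: -42 + (-18 − (-42))/2 = -42 + 12 = -30 dBFS. ✓

-42 dBFS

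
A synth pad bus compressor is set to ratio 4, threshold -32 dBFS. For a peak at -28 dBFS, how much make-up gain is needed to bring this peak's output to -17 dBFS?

14 dB

The peak compresses to -32 + 4/4 = -31 dBFS.
To reach -17 dBFS requires -17 − (-31) = 14 dB of make-up.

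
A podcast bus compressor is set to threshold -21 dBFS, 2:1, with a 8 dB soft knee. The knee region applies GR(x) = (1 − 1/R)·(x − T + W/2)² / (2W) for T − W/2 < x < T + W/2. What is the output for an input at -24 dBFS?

x − T + W/2 = -24 − (-21) + 4 = 1.
GR = (1 − 1/2) × 1² / 16 = 0.5 × 1 / 16 = 0.03125 dB.
Output = -24 − 0.03125 = -24.03125 dBFS.

-24.03125 dBFS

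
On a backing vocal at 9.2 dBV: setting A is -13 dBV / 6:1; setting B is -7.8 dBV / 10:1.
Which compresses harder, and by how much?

A, by 3.2 dB

A: GR = 22.2 − 22.2/6 = 18.5 dB.
B: GR = 17 − 17/10 = 15.3 dB.
Difference: 3.2 dB in favour of A.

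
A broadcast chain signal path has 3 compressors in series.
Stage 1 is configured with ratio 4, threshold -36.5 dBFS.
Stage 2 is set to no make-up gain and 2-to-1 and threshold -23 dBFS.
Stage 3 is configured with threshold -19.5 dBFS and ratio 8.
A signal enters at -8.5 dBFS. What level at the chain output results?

-29.5 dBFS

Stage 1: overshoot 28 dB → 28/4 = 7 dB → -29.5 dBFS.
Stage 2: -29.5 dBFS ≤ -23 dBFS, so stage 2 doesn't engage; output -29.5 dBFS.
Stage 3: -29.5 dBFS is at or below the -19.5 dBFS threshold — no compression; output -29.5 dBFS.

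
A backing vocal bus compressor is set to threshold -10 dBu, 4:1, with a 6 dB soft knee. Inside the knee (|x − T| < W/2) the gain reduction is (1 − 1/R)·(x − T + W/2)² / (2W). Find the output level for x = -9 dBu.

-10 dBu

x − T + W/2 = -9 − (-10) + 3 = 4.
GR = (1 − 1/4) × 4² / 12 = 0.75 × 16 / 12 = 1 dB.
Output = -9 − 1 = -10 dBu.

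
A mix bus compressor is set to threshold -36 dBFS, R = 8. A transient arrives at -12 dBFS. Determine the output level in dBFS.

-33 dBFS

The input is 24 dB above the -36 dBFS threshold.
The 24 dB excess becomes 3 dB after 8:1 reduction.
Output = -36 + 3 = -33 dBFS.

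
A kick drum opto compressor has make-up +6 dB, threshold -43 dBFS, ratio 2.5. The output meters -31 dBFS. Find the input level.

-28 dBFS

Before make-up, the level was -31 − 6 = -37 dBFS.
The compressed level sits -37 − (-43) = 6 dB over threshold.
Undo the ratio: input overshoot = 6 × 2.5 = 15 dB, giving input = -28 dBFS.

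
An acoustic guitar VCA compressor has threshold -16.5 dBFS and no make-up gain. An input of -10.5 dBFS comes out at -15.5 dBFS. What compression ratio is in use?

6:1

Input overshoot = -10.5 − (-16.5) = 6 dB; output overshoot = -15.5 − (-16.5) = 1 dB.
Ratio = 6 / 1 = 6.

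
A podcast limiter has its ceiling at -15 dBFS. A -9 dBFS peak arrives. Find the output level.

At ∞:1, everything above -15 dBFS is held at the ceiling.

-15 dBFS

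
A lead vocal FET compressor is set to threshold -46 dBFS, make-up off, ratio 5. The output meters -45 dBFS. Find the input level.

-41 dBFS

That's 1 dB above the -46 dBFS threshold.
Before 5:1 compression the overshoot was 1 × 5 = 5 dB, so input = -46 + 5 = -41 dBFS.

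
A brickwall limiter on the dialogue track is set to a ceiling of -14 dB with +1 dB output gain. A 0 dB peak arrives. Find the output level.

At ∞:1, everything above -14 dB is held at the ceiling.
Output gain then adds 1 dB: -14 + 1 = -13 dB.

-13 dB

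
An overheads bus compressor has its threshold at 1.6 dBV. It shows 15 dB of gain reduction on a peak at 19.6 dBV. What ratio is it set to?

Input overshoot = 19.6 − 1.6 = 18 dB.
Output overshoot = 18 − 15 = 3 dB.
Ratio = input overshoot / output overshoot = 18 / 3 = 6.

6:1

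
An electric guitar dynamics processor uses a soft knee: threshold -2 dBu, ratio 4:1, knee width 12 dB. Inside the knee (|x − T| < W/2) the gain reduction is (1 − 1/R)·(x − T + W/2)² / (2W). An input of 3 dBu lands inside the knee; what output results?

-0.78125 dBu

x − T + W/2 = 3 − (-2) + 6 = 11.
GR = (1 − 1/4) × 11² / 24 = 0.75 × 121 / 24 = 3.78125 dB.
Output = 3 − 3.78125 = -0.78125 dBu.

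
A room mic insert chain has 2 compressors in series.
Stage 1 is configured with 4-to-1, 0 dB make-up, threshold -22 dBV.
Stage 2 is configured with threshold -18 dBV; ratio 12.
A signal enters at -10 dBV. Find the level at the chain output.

-19 dBV

Stage 1: overshoot 12 dB → 12/4 = 3 dB → -19 dBV.
Stage 2: -19 dBV ≤ -18 dBV, so stage 2 doesn't engage; output -19 dBV.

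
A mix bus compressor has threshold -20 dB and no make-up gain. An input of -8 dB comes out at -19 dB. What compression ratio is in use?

12:1

Input overshoot = -8 − (-20) = 12 dB; output overshoot = -19 − (-20) = 1 dB.
Ratio = 12 / 1 = 12.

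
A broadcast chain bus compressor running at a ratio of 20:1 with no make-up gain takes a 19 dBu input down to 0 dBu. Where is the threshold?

-1 dBu

Let T be the threshold. Output overshoot = (input overshoot)/R, so 0 − T = (19 − T)/20.
20·(0 − T) = 19 − T → 19·T = 0 − 19 = -19.
T = -19/19 = -1 dBu.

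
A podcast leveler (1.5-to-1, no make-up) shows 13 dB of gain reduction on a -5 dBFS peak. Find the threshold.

-44 dBFS

Let T be the threshold. Output overshoot = (input overshoot)/R, so -18 − T = (-5 − T)/1.5.
1.5·(-18 − T) = -5 − T → 0.5·T = -27 − (-5) = -22.
T = -22/0.5 = -44 dBFS.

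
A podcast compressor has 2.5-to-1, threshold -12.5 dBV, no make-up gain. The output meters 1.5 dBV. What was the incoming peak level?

The compressed level sits 1.5 − (-12.5) = 14 dB over threshold.
Before 2.5:1 compression the overshoot was 14 × 2.5 = 35 dB, so input = -12.5 + 35 = 22.5 dBV.

22.5 dBV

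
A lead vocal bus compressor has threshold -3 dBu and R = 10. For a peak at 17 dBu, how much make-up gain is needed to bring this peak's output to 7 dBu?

8 dB

The peak compresses to -3 + 20/10 = -1 dBu.
To reach 7 dBu requires 7 − (-1) = 8 dB of make-up.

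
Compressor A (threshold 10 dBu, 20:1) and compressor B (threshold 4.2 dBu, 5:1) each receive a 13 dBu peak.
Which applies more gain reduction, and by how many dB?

B, by 4.19 dB

A: overshoot 3 dB → output overshoot 0.15 dB → GR 2.85 dB.
B: overshoot 8.8 dB → output overshoot 1.76 dB → GR 7.04 dB.
B reduces 4.19 dB more.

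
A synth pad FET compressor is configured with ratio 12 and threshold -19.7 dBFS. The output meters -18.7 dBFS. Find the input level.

Post-compression overshoot = -18.7 − (-19.7) = 1 dB.
Input overshoot = R × output overshoot = 12 dB → input = -19.7 + 12 = -7.7 dBFS.

-7.7 dBFS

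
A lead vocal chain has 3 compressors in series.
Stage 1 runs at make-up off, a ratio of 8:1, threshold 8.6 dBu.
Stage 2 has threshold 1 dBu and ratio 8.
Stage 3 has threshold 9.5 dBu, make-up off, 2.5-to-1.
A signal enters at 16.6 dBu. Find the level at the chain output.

Stage 1: 8 dB above 8.6 dBu, reduced 8:1 to 1 dB above → 9.6 dBu.
Stage 2: 8.6 dB above 1 dBu, reduced 8:1 to 1.075 dB above → 2.075 dBu.
Stage 3: 2.075 dBu ≤ 9.5 dBu, so stage 3 doesn't engage; output 2.075 dBu.

2.075 dBu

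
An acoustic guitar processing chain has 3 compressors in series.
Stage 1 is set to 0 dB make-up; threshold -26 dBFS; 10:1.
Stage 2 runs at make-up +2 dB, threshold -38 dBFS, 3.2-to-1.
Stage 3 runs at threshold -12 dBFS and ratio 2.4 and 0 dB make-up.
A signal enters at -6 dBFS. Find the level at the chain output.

-31.625 dBFS

Stage 1: 20 dB above -26 dBFS, reduced 10:1 to 2 dB above → -24 dBFS.
Stage 2: -24 dBFS is 14 dB over -38 dBFS; at 3.2:1 that becomes 4.375 dB over, giving -33.625 dBFS; +2 dB make-up → -31.625 dBFS.
Stage 3: below threshold (-31.625 ≤ -12); passes unchanged; output -31.625 dBFS.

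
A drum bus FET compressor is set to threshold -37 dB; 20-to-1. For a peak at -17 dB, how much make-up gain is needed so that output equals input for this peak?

Overshoot 20 dB → 20/20 = 1 dB after compression, so the compressed level is -37 + 1 = -36 dB.
Make-up = target − compressed = -17 − (-36) = 19 dB.

19 dB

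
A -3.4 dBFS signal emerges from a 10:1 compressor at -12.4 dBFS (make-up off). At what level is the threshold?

-13.4 dBFS

Let T be the threshold. Output overshoot = (input overshoot)/R, so -12.4 − T = (-3.4 − T)/10.
10·(-12.4 − T) = -3.4 − T → 9·T = -124 − (-3.4) = -120.6.
T = -120.6/9 = -13.4 dBFS.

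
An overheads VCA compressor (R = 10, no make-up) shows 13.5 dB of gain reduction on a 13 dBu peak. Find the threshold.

-2 dBu

Gain reduction = 13 − (-0.5) = 13.5 dB; output overshoot = GR / (R − 1) = 13.5 / 9 = 1.5 dB.
Threshold = output − output overshoot = -0.5 − 1.5 = -2 dBu.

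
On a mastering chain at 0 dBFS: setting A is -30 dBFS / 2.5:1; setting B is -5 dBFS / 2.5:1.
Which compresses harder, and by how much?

A, by 15 dB

A: overshoot 30 dB → output overshoot 12 dB → GR 18 dB.
B: overshoot 5 dB → output overshoot 2 dB → GR 3 dB.
A applies 15 dB more gain reduction.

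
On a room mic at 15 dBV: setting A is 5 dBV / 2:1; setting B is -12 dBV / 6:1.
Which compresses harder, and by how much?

B, by 17.5 dB

A: 10 dB over, compressed to 5 dB over, so 5 dB of GR.
B: 27 dB over, compressed to 4.5 dB over, so 22.5 dB of GR.
B applies 17.5 dB more gain reduction.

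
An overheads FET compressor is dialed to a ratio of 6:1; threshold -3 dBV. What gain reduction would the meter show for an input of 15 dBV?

Overshoot = 15 − (-3) = 18 dB.
A 6:1 ratio leaves 3 dB of that excess.
GR = overshoot in − overshoot out = 18 − 3 = 15 dB.

15 dB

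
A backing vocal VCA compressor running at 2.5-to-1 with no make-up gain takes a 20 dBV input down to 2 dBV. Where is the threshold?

Gain reduction = 20 − 2 = 18 dB; output overshoot = GR / (R − 1) = 18 / 1.5 = 12 dB.
Threshold = output − output overshoot = 2 − 12 = -10 dBV.

-10 dBV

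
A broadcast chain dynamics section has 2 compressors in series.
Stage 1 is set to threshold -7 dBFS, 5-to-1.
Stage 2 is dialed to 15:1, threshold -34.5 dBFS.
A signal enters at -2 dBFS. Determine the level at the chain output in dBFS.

Stage 1: -2 dBFS is 5 dB over -7 dBFS; at 5:1 that becomes 1 dB over, giving -6 dBFS.
Stage 2: 28.5 dB above -34.5 dBFS, reduced 15:1 to 1.9 dB above → -32.6 dBFS.

-32.6 dBFS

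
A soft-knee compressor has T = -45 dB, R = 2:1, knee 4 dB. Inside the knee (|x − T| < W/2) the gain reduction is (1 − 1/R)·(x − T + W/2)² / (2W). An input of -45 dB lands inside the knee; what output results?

-45.25 dB

x − T + W/2 = -45 − (-45) + 2 = 2.
GR = (1 − 1/2) × 2² / 8 = 0.5 × 4 / 8 = 0.25 dB.
Output = -45 − 0.25 = -45.25 dB.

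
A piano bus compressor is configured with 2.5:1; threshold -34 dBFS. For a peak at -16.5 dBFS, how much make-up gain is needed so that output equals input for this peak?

Overshoot 17.5 dB → 17.5/2.5 = 7 dB after compression, so the compressed level is -34 + 7 = -27 dBFS.
Make-up = target − compressed = -16.5 − (-27) = 10.5 dB.

10.5 dB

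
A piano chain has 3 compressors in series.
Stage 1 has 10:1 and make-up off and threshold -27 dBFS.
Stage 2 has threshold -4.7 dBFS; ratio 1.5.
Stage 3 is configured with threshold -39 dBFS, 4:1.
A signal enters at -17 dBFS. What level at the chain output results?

Stage 1: overshoot 10 dB → 10/10 = 1 dB → -26 dBFS.
Stage 2: -26 dBFS is at or below the -4.7 dBFS threshold — no compression; output -26 dBFS.
Stage 3: -26 dBFS is 13 dB over -39 dBFS; at 4:1 that becomes 3.25 dB over, giving -35.75 dBFS.

-35.75 dBFS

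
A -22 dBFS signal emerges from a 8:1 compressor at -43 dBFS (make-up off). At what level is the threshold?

Let T be the threshold. Output overshoot = (input overshoot)/R, so -43 − T = (-22 − T)/8.
8·(-43 − T) = -22 − T → 7·T = -344 − (-22) = -322.
T = -322/7 = -46 dBFS.

-46 dBFS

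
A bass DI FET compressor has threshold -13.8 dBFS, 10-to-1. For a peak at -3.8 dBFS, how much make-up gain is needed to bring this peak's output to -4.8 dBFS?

8 dB

The peak compresses to -13.8 + 10/10 = -12.8 dBFS.
To reach -4.8 dBFS requires -4.8 − (-12.8) = 8 dB of make-up.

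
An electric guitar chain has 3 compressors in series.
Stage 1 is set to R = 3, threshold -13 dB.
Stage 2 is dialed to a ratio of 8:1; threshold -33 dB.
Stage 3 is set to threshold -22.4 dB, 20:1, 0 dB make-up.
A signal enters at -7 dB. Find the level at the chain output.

Stage 1: 6 dB above -13 dB, reduced 3:1 to 2 dB above → -11 dB.
Stage 2: -11 dB is 22 dB over -33 dB; at 8:1 that becomes 2.75 dB over, giving -30.25 dB.
Stage 3: -30.25 dB is at or below the -22.4 dB threshold — no compression; output -30.25 dB.

-30.25 dB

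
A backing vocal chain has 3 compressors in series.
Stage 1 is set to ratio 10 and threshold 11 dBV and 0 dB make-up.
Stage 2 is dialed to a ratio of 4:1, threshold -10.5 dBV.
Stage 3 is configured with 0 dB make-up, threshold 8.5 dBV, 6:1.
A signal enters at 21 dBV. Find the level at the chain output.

-4.875 dBV

Stage 1: 21 dBV is 10 dB over 11 dBV; at 10:1 that becomes 1 dB over, giving 12 dBV.
Stage 2: overshoot 22.5 dB → 22.5/4 = 5.625 dB → -4.875 dBV.
Stage 3: -4.875 dBV ≤ 8.5 dBV, so stage 3 doesn't engage; output -4.875 dBV.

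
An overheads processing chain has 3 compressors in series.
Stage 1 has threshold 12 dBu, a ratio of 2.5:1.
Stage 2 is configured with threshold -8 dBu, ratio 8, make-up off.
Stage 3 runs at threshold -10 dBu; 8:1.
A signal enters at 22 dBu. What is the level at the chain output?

Stage 1: 22 dBu is 10 dB over 12 dBu; at 2.5:1 that becomes 4 dB over, giving 16 dBu.
Stage 2: 24 dB above -8 dBu, reduced 8:1 to 3 dB above → -5 dBu.
Stage 3: 5 dB above -10 dBu, reduced 8:1 to 0.625 dB above → -9.375 dBu.

-9.375 dBu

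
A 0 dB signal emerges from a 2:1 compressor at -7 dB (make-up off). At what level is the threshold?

-14 dB

Let T be the threshold. Output overshoot = (input overshoot)/R, so -7 − T = (0 − T)/2.
2·(-7 − T) = 0 − T → 1·T = -14 − 0 = -14.
T = -14/1 = -14 dB.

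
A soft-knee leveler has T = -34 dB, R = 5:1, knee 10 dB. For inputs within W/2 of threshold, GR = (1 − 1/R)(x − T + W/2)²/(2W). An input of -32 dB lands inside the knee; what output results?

x − T + W/2 = -32 − (-34) + 5 = 7.
GR = (1 − 1/5) × 7² / 20 = 0.8 × 49 / 20 = 1.96 dB.
Output = -32 − 1.96 = -33.96 dB.

-33.96 dB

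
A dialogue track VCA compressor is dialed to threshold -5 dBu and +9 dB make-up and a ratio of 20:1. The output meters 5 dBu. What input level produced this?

15 dBu

Stripping the +9 dB make-up gives -4 dBu at the gain stage.
The compressed level sits -4 − (-5) = 1 dB over threshold.
Input overshoot = R × output overshoot = 20 dB → input = -5 + 20 = 15 dBu.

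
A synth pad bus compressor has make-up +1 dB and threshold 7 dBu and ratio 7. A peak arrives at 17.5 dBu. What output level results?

9.5 dBu

17.5 dBu sits 10.5 dB over threshold.
The 10.5 dB excess becomes 1.5 dB after 7:1 reduction.
Output = 7 + 1.5 = 8.5 dBu; make-up adds 1 dB, giving 9.5 dBu.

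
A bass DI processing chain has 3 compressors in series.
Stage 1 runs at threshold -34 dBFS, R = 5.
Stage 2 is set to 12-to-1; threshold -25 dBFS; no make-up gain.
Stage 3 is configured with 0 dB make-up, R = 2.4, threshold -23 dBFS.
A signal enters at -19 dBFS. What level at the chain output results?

Stage 1: -19 dBFS is 15 dB over -34 dBFS; at 5:1 that becomes 3 dB over, giving -31 dBFS.
Stage 2: below threshold (-31 ≤ -25); passes unchanged; output -31 dBFS.
Stage 3: below threshold (-31 ≤ -23); passes unchanged; output -31 dBFS.

-31 dBFS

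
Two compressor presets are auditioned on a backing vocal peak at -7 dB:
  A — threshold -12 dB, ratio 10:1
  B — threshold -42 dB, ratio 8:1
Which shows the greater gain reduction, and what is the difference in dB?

B, by 26.125 dB

A: overshoot 5 dB → output overshoot 0.5 dB → GR 4.5 dB.
B: overshoot 35 dB → output overshoot 4.375 dB → GR 30.625 dB.
Difference: 26.125 dB in favour of B.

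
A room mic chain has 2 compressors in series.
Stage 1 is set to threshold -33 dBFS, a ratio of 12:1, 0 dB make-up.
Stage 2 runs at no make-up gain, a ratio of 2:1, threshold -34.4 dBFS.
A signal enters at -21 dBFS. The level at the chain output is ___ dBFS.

Stage 1: 12 dB above -33 dBFS, reduced 12:1 to 1 dB above → -32 dBFS.
Stage 2: overshoot 2.4 dB → 2.4/2 = 1.2 dB → -33.2 dBFS.

-33.2 dBFS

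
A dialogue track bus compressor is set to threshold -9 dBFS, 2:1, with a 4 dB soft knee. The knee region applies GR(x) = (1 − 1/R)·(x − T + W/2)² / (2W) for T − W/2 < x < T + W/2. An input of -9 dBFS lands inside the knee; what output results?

-9.25 dBFS

x − T + W/2 = -9 − (-9) + 2 = 2.
GR = (1 − 1/2) × 2² / 8 = 0.5 × 4 / 8 = 0.25 dB.
Output = -9 − 0.25 = -9.25 dBFS.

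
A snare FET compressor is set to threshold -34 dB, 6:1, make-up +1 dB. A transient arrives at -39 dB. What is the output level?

-39 dB is 5 dB below the -34 dB threshold, so no gain reduction is applied.
Make-up gain adds 1 dB: -39 + 1 = -38 dB.

-38 dB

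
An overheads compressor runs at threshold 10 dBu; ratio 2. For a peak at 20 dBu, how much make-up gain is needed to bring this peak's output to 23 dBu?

Without make-up, output = threshold + overshoot/2 = 10 + 5 = 15 dBu.
Gap to target: 8 dB.

8 dB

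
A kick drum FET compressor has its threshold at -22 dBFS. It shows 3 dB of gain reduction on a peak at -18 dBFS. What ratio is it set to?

Input overshoot = -18 − (-22) = 4 dB.
Output overshoot = 4 − 3 = 1 dB.
Ratio = input overshoot / output overshoot = 4 / 1 = 4.

4:1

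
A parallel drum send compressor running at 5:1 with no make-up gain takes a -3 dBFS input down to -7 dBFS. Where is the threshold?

-8 dBFS

Input is 5 dB above T (since output overshoot × R = input overshoot: (-7 − T)·5 = -3 − T gives T = -8 dBFS).
Check: -8 + (-3 − (-8))/5 = -8 + 1 = -7 dBFS. ✓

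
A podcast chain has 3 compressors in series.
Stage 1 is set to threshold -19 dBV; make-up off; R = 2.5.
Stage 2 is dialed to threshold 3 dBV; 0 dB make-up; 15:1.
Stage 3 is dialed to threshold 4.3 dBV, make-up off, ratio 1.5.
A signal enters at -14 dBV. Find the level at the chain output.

-17 dBV

Stage 1: 5 dB above -19 dBV, reduced 2.5:1 to 2 dB above → -17 dBV.
Stage 2: -17 dBV ≤ 3 dBV, so stage 2 doesn't engage; output -17 dBV.
Stage 3: below threshold (-17 ≤ 4.3); passes unchanged; output -17 dBV.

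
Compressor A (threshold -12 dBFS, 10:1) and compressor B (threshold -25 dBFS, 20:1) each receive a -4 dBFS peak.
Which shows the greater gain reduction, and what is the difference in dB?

A: GR = 8 − 8/10 = 7.2 dB.
B: GR = 21 − 21/20 = 19.95 dB.
B reduces 12.75 dB more.

B, by 12.75 dB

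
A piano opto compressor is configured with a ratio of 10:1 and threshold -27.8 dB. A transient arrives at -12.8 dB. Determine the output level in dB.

The input is 15 dB above the -27.8 dB threshold.
The 15 dB excess becomes 1.5 dB after 10:1 reduction.
That puts the output at -26.3 dB.

-26.3 dB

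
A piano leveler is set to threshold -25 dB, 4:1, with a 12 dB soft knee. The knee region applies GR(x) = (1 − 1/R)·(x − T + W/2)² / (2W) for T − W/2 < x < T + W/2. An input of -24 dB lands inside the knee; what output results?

x − T + W/2 = -24 − (-25) + 6 = 7.
GR = (1 − 1/4) × 7² / 24 = 0.75 × 49 / 24 = 1.53125 dB.
Output = -24 − 1.53125 = -25.53125 dB.

-25.53125 dB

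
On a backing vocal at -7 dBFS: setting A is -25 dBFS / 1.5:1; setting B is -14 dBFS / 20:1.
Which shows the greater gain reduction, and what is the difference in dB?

B, by 0.65 dB

A: 18 dB over, compressed to 12 dB over, so 6 dB of GR.
B: 7 dB over, compressed to 0.35 dB over, so 6.65 dB of GR.
Difference: 0.65 dB in favour of B.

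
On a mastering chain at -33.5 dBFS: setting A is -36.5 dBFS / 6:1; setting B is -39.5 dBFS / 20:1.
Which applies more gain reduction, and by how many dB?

B, by 3.2 dB

A: 3 dB over, compressed to 0.5 dB over, so 2.5 dB of GR.
B: 6 dB over, compressed to 0.3 dB over, so 5.7 dB of GR.
Difference: 3.2 dB in favour of B.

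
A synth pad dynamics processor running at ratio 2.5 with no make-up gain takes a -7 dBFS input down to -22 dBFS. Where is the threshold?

Gain reduction = -7 − (-22) = 15 dB; output overshoot = GR / (R − 1) = 15 / 1.5 = 10 dB.
Threshold = output − output overshoot = -22 − 10 = -32 dBFS.

-32 dBFS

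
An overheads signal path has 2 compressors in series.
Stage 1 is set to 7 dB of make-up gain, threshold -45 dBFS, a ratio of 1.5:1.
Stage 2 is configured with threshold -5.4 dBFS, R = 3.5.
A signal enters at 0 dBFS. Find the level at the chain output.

Stage 1: overshoot 45 dB → 45/1.5 = 30 dB → -15 dBFS; +7 dB make-up → -8 dBFS.
Stage 2: -8 dBFS is at or below the -5.4 dBFS threshold — no compression; output -8 dBFS.

-8 dBFS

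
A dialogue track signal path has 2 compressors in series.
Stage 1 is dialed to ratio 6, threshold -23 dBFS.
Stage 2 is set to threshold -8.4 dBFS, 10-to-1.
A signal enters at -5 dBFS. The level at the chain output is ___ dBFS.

Stage 1: 18 dB above -23 dBFS, reduced 6:1 to 3 dB above → -20 dBFS.
Stage 2: -20 dBFS ≤ -8.4 dBFS, so stage 2 doesn't engage; output -20 dBFS.

-20 dBFS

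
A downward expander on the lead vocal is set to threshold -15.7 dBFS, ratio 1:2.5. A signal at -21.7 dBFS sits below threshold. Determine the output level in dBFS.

-30.7 dBFS

The input is 6 dB below the -15.7 dBFS threshold.
A 1:2.5 expander multiplies undershoot by 2.5: 6 × 2.5 = 15 dB below threshold.
Output = -15.7 − 15 = -30.7 dBFS.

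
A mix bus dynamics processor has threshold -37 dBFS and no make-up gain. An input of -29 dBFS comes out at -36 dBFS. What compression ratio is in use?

8:1

Input overshoot = -29 − (-37) = 8 dB; output overshoot = -36 − (-37) = 1 dB.
Ratio = 8 / 1 = 8.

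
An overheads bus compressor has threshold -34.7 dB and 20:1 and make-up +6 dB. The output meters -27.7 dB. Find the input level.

-14.7 dB

Remove make-up: -27.7 − 6 = -33.7 dB.
Post-compression overshoot = -33.7 − (-34.7) = 1 dB.
Before 20:1 compression the overshoot was 1 × 20 = 20 dB, so input = -34.7 + 20 = -14.7 dB.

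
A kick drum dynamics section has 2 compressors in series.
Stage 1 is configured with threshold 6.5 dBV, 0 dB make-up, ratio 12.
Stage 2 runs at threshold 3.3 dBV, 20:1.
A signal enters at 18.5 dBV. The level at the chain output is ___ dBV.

Stage 1: 12 dB above 6.5 dBV, reduced 12:1 to 1 dB above → 7.5 dBV.
Stage 2: overshoot 4.2 dB → 4.2/20 = 0.21 dB → 3.51 dBV.

3.51 dBV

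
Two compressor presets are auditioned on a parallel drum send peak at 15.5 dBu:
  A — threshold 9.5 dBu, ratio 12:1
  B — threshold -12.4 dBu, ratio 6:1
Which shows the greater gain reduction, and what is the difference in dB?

B, by 17.75 dB

A: overshoot 6 dB → output overshoot 0.5 dB → GR 5.5 dB.
B: overshoot 27.9 dB → output overshoot 4.65 dB → GR 23.25 dB.
B applies 17.75 dB more gain reduction.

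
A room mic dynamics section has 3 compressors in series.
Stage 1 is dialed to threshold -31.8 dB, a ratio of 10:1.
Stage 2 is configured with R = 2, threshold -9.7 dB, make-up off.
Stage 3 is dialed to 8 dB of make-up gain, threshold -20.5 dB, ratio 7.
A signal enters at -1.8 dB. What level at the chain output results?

-20.8 dB

Stage 1: -1.8 dB is 30 dB over -31.8 dB; at 10:1 that becomes 3 dB over, giving -28.8 dB.
Stage 2: below threshold (-28.8 ≤ -9.7); passes unchanged; output -28.8 dB.
Stage 3: -28.8 dB ≤ -20.5 dB, so stage 3 doesn't engage; make-up brings it to -20.8 dB.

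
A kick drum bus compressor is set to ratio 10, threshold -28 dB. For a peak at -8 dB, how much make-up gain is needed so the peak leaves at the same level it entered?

Overshoot 20 dB → 20/10 = 2 dB after compression, so the compressed level is -28 + 2 = -26 dB.
Make-up = target − compressed = -8 − (-26) = 18 dB.

18 dB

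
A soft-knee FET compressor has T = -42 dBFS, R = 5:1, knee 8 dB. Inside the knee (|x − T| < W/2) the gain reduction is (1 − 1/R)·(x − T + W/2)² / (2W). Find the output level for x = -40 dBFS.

-41.8 dBFS

x − T + W/2 = -40 − (-42) + 4 = 6.
GR = (1 − 1/5) × 6² / 16 = 0.8 × 36 / 16 = 1.8 dB.
Output = -40 − 1.8 = -41.8 dBFS.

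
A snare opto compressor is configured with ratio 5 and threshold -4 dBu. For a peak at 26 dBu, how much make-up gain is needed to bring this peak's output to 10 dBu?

8 dB

The peak compresses to -4 + 30/5 = 2 dBu.
To reach 10 dBu requires 10 − 2 = 8 dB of make-up.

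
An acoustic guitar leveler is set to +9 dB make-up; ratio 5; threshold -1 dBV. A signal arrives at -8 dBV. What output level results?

-8 dBV is 7 dB below the -1 dBV threshold, so no gain reduction is applied.
Make-up gain adds 9 dB: -8 + 9 = 1 dBV.

1 dBV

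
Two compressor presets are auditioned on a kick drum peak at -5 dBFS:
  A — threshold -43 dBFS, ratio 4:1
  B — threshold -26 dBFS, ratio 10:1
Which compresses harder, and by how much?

A, by 9.6 dB

A: GR = 38 − 38/4 = 28.5 dB.
B: GR = 21 − 21/10 = 18.9 dB.
Difference: 9.6 dB in favour of A.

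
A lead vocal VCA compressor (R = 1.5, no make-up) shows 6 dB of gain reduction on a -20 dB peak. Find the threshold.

Gain reduction = -20 − (-26) = 6 dB; output overshoot = GR / (R − 1) = 6 / 0.5 = 12 dB.
Threshold = output − output overshoot = -26 − 12 = -38 dB.

-38 dB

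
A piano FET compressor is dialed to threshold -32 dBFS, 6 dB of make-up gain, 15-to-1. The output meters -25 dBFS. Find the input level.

-17 dBFS

Remove make-up: -25 − 6 = -31 dBFS.
Post-compression overshoot = -31 − (-32) = 1 dB.
Input overshoot = R × output overshoot = 15 dB → input = -32 + 15 = -17 dBFS.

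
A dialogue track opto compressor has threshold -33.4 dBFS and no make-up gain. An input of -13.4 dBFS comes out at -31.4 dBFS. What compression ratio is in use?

10:1

Input overshoot = -13.4 − (-33.4) = 20 dB; output overshoot = -31.4 − (-33.4) = 2 dB.
Ratio = 20 / 2 = 10.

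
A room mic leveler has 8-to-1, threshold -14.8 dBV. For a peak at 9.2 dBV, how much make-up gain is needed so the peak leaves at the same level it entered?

21 dB

Without make-up, output = threshold + overshoot/8 = -14.8 + 3 = -11.8 dBV.
Gap to target: 21 dB.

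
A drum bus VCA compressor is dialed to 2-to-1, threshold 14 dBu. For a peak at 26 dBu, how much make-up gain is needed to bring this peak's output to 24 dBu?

4 dB

Without make-up, output = threshold + overshoot/2 = 14 + 6 = 20 dBu.
Gap to target: 4 dB.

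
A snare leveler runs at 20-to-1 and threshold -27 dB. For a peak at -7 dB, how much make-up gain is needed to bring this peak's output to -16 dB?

Without make-up, output = threshold + overshoot/20 = -27 + 1 = -26 dB.
Gap to target: 10 dB.

10 dB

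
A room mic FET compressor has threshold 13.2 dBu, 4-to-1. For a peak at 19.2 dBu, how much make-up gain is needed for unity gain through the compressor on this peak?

The peak compresses to 13.2 + 6/4 = 14.7 dBu.
To reach 19.2 dBu requires 19.2 − 14.7 = 4.5 dB of make-up.

4.5 dB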